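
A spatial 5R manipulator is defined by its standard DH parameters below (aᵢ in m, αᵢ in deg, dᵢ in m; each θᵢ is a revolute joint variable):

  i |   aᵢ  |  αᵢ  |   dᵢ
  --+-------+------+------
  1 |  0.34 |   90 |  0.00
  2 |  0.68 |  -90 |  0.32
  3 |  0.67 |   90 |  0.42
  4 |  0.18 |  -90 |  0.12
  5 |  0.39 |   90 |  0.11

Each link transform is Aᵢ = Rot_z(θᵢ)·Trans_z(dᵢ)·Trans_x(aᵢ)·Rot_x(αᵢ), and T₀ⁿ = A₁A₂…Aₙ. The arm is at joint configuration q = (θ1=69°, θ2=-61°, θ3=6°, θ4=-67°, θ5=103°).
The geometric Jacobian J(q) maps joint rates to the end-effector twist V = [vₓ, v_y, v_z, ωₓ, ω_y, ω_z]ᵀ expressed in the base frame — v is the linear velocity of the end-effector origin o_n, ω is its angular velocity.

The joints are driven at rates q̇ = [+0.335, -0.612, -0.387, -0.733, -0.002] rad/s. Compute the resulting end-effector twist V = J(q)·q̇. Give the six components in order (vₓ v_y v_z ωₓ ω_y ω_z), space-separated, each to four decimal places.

o_n = [0.4718, 1.2932, -1.0899]
J₁: ẑ×o_n = [-1.2932, 0.4718, 0.0000], ω = ẑ
J2: z=[0.9336, -0.3584, 0.0000] o=[0.1218, 0.3174, 0.0000] → [0.3906, 1.0175, 1.0364, 0.9336, -0.3584, 0.0000]
J3: z=[0.3134, 0.8165, 0.4848] o=[0.5387, 0.5105, -0.5947] → [-0.7838, 0.1228, 0.3000, 0.3134, 0.8165, 0.4848]
J4: z=[0.9466, -0.3091, -0.0914] o=[0.7208, 1.1801, -0.9739] → [0.0462, 0.1326, 0.0301, 0.9466, -0.3091, -0.0914]
J5: z=[0.1917, 0.7679, -0.6113] o=[0.7877, 1.0421, -1.1264] → [0.1815, 0.1861, 0.2907, 0.1917, 0.7679, -0.6113]
V = J·q̇ = [-0.4032, -0.6097, -0.7730, -1.3869, 0.1284, 0.2156]

-0.4032 -0.6097 -0.7730 -1.3869 0.1284 0.2156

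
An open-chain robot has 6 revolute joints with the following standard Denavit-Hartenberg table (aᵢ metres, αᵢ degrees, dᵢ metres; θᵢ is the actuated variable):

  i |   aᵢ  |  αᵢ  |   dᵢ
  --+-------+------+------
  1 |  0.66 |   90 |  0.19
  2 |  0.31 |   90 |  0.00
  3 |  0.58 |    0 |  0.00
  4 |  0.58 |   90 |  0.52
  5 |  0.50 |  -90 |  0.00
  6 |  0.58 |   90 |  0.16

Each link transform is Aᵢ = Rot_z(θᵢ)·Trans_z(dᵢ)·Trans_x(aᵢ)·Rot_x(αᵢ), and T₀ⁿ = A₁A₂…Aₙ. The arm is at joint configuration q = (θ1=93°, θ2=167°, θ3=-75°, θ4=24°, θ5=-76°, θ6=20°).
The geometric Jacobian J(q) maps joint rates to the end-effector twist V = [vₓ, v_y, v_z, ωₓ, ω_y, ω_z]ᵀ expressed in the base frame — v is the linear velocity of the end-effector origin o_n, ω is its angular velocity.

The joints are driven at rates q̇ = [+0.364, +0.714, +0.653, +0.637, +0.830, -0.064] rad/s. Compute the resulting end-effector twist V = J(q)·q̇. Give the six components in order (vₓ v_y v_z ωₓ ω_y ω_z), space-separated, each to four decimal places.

0.7787 -1.8447 -0.2372 0.1897 0.9645 1.4520

o_n = [-1.1678, -0.7089, 0.0245]
J₁: ẑ×o_n = [0.7089, -1.1678, 0.0000], ω = ẑ
J2: z=[0.9986, 0.0523, 0.0000] o=[-0.0345, 0.6591, 0.1900] → [-0.0087, 0.1653, -1.3068, 0.9986, 0.0523, 0.0000]
J3: z=[-0.0118, 0.2246, 0.9744] o=[-0.0187, 0.3575, 0.2597] → [0.9862, -1.1224, 0.2707, -0.0118, 0.2246, 0.9744]
J4: z=[-0.0118, 0.2246, 0.9744] o=[-0.5705, 0.1821, 0.2935] → [0.8077, -0.5851, 0.1446, -0.0118, 0.2246, 0.9744]
J5: z=[-0.6681, 0.7233, -0.1748] o=[-1.0082, -0.0799, 0.8823] → [-0.7304, -0.5452, 0.5357, -0.6681, 0.7233, -0.1748]
J6: z=[-0.7247, -0.5793, 0.3731] o=[-1.0925, -0.2678, 0.4267] → [0.3976, -0.3196, 0.2760, -0.7247, -0.5793, 0.3731]
V = J·q̇ = [0.7787, -1.8447, -0.2372, 0.1897, 0.9645, 1.4520]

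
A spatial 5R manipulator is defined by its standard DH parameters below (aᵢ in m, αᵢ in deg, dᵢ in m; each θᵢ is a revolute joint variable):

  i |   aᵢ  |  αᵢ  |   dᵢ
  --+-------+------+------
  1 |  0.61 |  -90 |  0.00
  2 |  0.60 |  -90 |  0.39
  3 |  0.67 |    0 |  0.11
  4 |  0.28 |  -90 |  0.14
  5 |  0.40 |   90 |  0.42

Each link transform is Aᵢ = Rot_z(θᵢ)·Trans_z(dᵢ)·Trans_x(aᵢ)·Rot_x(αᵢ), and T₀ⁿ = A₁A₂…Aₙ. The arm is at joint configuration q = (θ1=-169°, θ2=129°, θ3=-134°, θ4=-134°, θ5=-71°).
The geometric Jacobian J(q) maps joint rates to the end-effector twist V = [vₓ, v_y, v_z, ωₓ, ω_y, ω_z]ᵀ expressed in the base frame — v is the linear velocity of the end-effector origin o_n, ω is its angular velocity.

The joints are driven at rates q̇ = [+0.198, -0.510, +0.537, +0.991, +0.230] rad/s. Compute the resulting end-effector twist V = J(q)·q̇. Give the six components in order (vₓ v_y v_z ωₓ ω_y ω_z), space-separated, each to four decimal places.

0.3385 -0.8385 0.0989 0.9279 0.6917 1.3382

o_n = [-0.2136, -0.5271, 0.6281]
J₁: ẑ×o_n = [0.5271, -0.2136, 0.0000], ω = ẑ
J2: z=[0.1908, -0.9816, 0.0000] o=[-0.5988, -0.1164, 0.0000] → [-0.6165, -0.1198, 0.2997, 0.1908, -0.9816, 0.0000]
J3: z=[0.7629, 0.1483, 0.6293] o=[-0.1537, -0.4272, -0.4663] → [0.2252, -0.8726, -0.0673, 0.7629, 0.1483, 0.6293]
J4: z=[0.7629, 0.1483, 0.6293] o=[-0.2654, -0.9399, -0.0354] → [-0.1614, -0.4736, 0.3072, 0.7629, 0.1483, 0.6293]
J5: z=[-0.6107, -0.1543, 0.7767] o=[-0.2180, -0.6456, 0.0603] → [-0.1796, 0.3501, -0.0717, -0.6107, -0.1543, 0.7767]
V = J·q̇ = [0.3385, -0.8385, 0.0989, 0.9279, 0.6917, 1.3382]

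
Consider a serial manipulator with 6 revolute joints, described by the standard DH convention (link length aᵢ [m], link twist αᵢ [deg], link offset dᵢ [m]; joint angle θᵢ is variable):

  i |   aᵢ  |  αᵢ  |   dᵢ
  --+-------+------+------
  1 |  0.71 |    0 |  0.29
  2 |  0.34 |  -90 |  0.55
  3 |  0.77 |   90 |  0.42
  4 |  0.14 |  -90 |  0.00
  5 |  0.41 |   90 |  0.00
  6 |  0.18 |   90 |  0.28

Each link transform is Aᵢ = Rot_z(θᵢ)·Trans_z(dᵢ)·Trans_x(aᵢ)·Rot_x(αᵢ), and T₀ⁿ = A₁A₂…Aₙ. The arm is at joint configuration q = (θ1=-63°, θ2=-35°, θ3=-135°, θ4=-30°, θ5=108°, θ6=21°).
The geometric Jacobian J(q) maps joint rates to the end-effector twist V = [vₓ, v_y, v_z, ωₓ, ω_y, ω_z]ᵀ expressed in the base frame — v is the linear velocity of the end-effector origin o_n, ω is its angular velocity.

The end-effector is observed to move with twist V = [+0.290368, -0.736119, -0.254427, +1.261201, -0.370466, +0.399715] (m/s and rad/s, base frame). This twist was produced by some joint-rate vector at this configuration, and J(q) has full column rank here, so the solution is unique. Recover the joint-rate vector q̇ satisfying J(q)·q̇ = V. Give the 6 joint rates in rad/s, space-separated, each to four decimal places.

o_n = [0.6693, -0.7654, 1.9966]
J₁: ẑ×o_n = [0.7654, 0.6693, -0.0000], ω = ẑ
J2: z=[0.0000, 0.0000, 1.0000] o=[0.3223, -0.6326, 0.2900] → [0.1328, 0.3469, -0.0000, 0.0000, 0.0000, 1.0000]
J3: z=[0.9903, -0.1392, 0.0000] o=[0.2750, -0.9693, 0.8400] → [-0.1610, -1.1454, 0.2568, 0.9903, -0.1392, 0.0000]
J4: z=[0.0984, 0.7002, -0.7071] o=[0.7667, -0.4886, 1.3845] → [0.2329, 0.0087, 0.0410, 0.0984, 0.7002, -0.7071]
J5: z=[0.9068, 0.2296, 0.3536] o=[0.7093, -0.3939, 1.4702] → [0.2522, -0.4915, -0.3276, 0.9068, 0.2296, 0.3536]
J6: z=[-0.4203, 0.4265, 0.8009] o=[0.7229, -0.7526, 1.6683] → [0.1502, 0.0950, 0.0282, -0.4203, 0.4265, 0.8009]
q̇ = J⁺·V = [0.4680, -0.5140, 0.3270, -0.5580, 0.9330, -0.3480]

0.4680 -0.5140 0.3270 -0.5580 0.9330 -0.3480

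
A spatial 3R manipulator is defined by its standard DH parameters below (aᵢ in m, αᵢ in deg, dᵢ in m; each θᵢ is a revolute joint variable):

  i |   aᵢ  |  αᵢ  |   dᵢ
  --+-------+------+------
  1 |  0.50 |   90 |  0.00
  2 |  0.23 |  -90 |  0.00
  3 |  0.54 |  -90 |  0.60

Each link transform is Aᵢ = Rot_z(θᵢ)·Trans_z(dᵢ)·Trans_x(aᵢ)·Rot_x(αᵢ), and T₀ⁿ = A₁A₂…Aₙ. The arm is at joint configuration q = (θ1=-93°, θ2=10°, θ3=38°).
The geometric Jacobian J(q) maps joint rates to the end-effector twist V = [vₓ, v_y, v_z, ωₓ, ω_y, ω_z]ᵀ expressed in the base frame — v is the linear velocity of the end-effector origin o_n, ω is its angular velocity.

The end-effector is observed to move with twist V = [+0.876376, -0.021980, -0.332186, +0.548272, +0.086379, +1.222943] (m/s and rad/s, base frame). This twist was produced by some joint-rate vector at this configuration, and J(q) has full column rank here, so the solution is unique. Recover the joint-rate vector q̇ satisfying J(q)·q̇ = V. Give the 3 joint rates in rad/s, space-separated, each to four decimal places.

o_n = [0.2775, -1.0574, 0.7047]
J₁: ẑ×o_n = [1.0574, 0.2775, -0.0000], ω = ẑ
J2: z=[-0.9986, 0.0523, 0.0000] o=[-0.0262, -0.4993, 0.0000] → [0.0369, 0.7037, 0.5414, -0.9986, 0.0523, 0.0000]
J3: z=[0.0091, 0.1734, 0.9848] o=[-0.0380, -0.7255, 0.0399] → [0.4421, 0.3047, -0.0577, 0.0091, 0.1734, 0.9848]
q̇ = J⁺·V = [0.5710, -0.5430, 0.6620]

0.5710 -0.5430 0.6620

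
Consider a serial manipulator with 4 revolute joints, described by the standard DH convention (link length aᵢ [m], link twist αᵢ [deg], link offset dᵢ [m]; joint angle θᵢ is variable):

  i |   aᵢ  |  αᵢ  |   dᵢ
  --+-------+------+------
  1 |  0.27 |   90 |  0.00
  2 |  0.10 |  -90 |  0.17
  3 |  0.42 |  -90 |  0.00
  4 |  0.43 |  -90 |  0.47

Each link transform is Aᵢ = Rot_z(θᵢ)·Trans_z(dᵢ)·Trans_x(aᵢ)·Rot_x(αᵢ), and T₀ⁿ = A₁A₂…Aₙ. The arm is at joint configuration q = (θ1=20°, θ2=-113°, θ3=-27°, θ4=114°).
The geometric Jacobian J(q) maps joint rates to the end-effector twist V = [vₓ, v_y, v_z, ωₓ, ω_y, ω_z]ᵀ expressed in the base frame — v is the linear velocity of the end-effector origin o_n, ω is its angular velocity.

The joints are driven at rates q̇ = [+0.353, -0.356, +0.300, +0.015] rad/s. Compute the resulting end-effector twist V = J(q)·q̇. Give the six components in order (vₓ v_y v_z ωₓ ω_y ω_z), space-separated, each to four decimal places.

-0.1290 -0.0187 0.2914 0.1307 0.4406 0.2295

o_n = [-0.3283, 0.0268, -0.3360]
J₁: ẑ×o_n = [-0.0268, -0.3283, 0.0000], ω = ẑ
J2: z=[0.3420, -0.9397, 0.0000] o=[0.2537, 0.0923, 0.0000] → [0.3157, 0.1149, -0.5694, 0.3420, -0.9397, 0.0000]
J3: z=[0.8650, 0.3148, -0.3907] o=[0.2751, -0.0808, -0.0921] → [-0.0348, 0.4468, 0.2831, 0.8650, 0.3148, -0.3907]
J4: z=[-0.4714, 0.7766, -0.4179] o=[0.2030, -0.3100, -0.4365] → [0.2188, 0.2694, 0.2538, -0.4714, 0.7766, -0.4179]
V = J·q̇ = [-0.1290, -0.0187, 0.2914, 0.1307, 0.4406, 0.2295]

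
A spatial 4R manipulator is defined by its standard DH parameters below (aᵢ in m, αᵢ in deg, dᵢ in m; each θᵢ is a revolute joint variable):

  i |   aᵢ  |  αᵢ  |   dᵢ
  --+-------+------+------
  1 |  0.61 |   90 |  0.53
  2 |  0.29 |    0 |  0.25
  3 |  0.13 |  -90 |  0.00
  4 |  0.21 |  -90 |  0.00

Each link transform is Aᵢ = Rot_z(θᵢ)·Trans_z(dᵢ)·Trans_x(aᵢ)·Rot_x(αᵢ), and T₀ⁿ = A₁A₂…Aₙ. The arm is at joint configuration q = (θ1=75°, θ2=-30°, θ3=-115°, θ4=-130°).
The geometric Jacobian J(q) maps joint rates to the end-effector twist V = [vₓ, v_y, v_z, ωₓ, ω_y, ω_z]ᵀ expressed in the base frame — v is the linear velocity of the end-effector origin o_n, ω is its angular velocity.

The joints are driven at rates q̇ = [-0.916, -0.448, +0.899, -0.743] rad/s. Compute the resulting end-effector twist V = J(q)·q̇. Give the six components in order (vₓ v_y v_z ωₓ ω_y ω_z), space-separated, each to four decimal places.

0.5795 -0.5121 -0.0421 0.3253 -0.5284 -0.3074

o_n = [0.6208, 0.7294, 0.3879]
J₁: ẑ×o_n = [-0.7294, 0.6208, 0.0000], ω = ẑ
J2: z=[0.9659, -0.2588, 0.0000] o=[0.1579, 0.5892, 0.5300] → [0.0368, 0.1373, 0.2552, 0.9659, -0.2588, 0.0000]
J3: z=[0.9659, -0.2588, 0.0000] o=[0.4644, 0.7671, 0.3850] → [-0.0007, -0.0028, 0.0041, 0.9659, -0.2588, 0.0000]
J4: z=[0.1485, 0.5540, -0.8192] o=[0.4368, 0.6642, 0.3104] → [0.0963, -0.1622, -0.0923, 0.1485, 0.5540, -0.8192]
V = J·q̇ = [0.5795, -0.5121, -0.0421, 0.3253, -0.5284, -0.3074]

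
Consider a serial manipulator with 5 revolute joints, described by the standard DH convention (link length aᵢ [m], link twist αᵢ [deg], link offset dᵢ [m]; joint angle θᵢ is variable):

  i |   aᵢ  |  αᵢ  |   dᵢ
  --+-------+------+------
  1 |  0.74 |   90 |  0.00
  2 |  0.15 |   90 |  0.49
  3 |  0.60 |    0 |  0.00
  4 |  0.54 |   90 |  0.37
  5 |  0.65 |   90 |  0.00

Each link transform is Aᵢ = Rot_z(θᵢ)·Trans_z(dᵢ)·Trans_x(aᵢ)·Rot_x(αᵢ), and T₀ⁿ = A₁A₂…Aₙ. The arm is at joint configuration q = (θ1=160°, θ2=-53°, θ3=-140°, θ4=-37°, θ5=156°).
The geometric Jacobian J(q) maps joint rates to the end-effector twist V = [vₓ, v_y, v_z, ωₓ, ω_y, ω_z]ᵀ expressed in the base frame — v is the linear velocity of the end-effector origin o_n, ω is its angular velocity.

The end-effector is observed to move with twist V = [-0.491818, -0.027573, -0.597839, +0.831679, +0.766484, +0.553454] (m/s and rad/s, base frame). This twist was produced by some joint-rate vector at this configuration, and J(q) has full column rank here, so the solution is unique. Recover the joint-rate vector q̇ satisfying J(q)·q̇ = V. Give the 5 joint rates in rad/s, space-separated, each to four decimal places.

0.9310 0.7940 0.3430 0.2990 0.2110

o_n = [-0.0379, 0.1278, -0.1774]
J₁: ẑ×o_n = [-0.1278, -0.0379, 0.0000], ω = ẑ
J2: z=[0.3420, 0.9397, 0.0000] o=[-0.6954, 0.2531, 0.0000] → [-0.1667, 0.0607, -0.6606, 0.3420, 0.9397, 0.0000]
J3: z=[0.7505, -0.2731, -0.6018] o=[-0.6126, 0.7444, -0.1198] → [-0.3553, -0.3026, -0.3058, 0.7505, -0.2731, -0.6018]
J4: z=[0.7505, -0.2731, -0.6018] o=[-0.4846, 0.2874, 0.2473] → [0.0200, 0.0499, 0.0022, 0.7505, -0.2731, -0.6018]
J5: z=[0.3711, 0.9276, 0.0418] o=[0.0884, 0.0488, 0.4553] → [-0.5902, 0.2295, 0.1465, 0.3711, 0.9276, 0.0418]
q̇ = J⁺·V = [0.9310, 0.7940, 0.3430, 0.2990, 0.2110]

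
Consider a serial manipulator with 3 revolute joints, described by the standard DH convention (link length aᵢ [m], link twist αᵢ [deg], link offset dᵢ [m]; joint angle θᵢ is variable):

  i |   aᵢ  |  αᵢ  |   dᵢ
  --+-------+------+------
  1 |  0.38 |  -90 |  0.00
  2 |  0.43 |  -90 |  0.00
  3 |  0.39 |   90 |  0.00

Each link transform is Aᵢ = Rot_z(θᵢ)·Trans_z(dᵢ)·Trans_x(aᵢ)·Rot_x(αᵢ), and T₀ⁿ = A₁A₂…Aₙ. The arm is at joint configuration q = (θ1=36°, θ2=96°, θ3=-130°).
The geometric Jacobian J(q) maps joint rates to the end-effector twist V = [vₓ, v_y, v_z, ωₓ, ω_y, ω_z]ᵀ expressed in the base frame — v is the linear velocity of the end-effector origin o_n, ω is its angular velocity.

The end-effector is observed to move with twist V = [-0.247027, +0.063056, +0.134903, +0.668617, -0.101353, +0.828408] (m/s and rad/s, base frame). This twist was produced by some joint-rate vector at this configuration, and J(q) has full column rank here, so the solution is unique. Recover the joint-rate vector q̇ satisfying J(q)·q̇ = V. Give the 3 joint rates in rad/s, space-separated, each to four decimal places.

0.8790 -0.4750 -0.4840

o_n = [0.1167, 0.4540, -0.1783]
J₁: ẑ×o_n = [-0.4540, 0.1167, 0.0000], ω = ẑ
J2: z=[-0.5878, 0.8090, 0.0000] o=[0.3074, 0.2234, 0.0000] → [-0.1443, -0.1048, 0.0187, -0.5878, 0.8090, 0.0000]
J3: z=[-0.8046, -0.5846, 0.1045] o=[0.2711, 0.1969, -0.4276] → [-0.1726, 0.1845, -0.2971, -0.8046, -0.5846, 0.1045]
q̇ = J⁺·V = [0.8790, -0.4750, -0.4840]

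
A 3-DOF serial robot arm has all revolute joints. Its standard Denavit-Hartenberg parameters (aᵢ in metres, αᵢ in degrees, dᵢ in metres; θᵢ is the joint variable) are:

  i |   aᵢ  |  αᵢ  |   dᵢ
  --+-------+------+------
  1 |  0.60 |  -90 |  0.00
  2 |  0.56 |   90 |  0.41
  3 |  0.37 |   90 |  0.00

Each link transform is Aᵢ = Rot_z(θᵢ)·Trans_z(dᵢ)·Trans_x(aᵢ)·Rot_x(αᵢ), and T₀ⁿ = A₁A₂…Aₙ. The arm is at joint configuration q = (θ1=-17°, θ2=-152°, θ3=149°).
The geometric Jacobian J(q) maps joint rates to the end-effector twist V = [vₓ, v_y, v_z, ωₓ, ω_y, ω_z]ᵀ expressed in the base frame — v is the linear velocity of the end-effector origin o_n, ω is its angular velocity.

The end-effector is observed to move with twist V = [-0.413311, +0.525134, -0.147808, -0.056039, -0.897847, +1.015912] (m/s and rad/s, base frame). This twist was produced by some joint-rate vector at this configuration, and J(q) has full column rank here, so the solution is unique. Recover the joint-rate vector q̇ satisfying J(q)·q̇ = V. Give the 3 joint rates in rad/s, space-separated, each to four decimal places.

o_n = [0.5443, 0.4616, 0.1140]
J₁: ẑ×o_n = [-0.4616, 0.5443, 0.0000], ω = ẑ
J2: z=[0.2924, 0.9563, 0.0000] o=[0.5738, -0.1754, 0.0000] → [0.1090, -0.0333, 0.2144, 0.2924, 0.9563, 0.0000]
J3: z=[-0.4490, 0.1373, -0.8829] o=[0.2208, 0.3612, 0.2629] → [0.0682, -0.3525, -0.0895, -0.4490, 0.1373, -0.8829]
q̇ = J⁺·V = [0.6230, -0.8750, -0.4450]

0.6230 -0.8750 -0.4450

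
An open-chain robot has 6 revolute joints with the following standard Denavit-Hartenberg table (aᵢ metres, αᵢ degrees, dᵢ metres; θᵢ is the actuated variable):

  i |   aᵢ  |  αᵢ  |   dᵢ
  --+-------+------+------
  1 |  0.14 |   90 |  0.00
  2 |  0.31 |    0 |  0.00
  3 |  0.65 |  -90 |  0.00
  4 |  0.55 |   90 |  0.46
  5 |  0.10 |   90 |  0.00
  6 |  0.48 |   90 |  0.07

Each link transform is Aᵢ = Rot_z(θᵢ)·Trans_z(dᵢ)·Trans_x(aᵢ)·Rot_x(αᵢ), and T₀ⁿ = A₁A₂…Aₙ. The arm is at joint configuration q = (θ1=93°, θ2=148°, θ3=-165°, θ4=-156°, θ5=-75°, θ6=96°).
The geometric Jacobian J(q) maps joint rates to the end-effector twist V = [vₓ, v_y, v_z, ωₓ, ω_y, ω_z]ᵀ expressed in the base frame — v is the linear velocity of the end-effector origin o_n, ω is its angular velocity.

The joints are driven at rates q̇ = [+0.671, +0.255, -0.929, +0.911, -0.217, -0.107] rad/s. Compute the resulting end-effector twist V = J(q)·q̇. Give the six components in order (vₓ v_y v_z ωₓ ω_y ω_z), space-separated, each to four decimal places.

0.5945 -0.1317 -0.1198 -0.4472 0.2455 1.5705

o_n = [-0.2341, -0.0168, 0.5398]
J₁: ẑ×o_n = [0.0168, -0.2341, 0.0000], ω = ẑ
J2: z=[0.9986, 0.0523, 0.0000] o=[-0.0073, 0.1398, 0.0000] → [0.0283, -0.5391, -0.1445, 0.9986, 0.0523, 0.0000]
J3: z=[0.9986, 0.0523, 0.0000] o=[0.0064, -0.1227, 0.1643] → [0.0197, -0.3750, 0.1183, 0.9986, 0.0523, 0.0000]
J4: z=[-0.0153, 0.2920, 0.9563] o=[-0.0261, 0.4980, -0.0258] → [0.6575, -0.1902, 0.0686, -0.0153, 0.2920, 0.9563]
J5: z=[-0.8919, -0.4362, 0.1189] o=[0.2154, 0.1642, 0.5610] → [0.0308, -0.0724, -0.0346, -0.8919, -0.4362, 0.1189]
J6: z=[-0.4325, 0.7466, -0.5055] o=[0.2286, 0.1140, 0.4756] → [-0.0181, 0.2617, 0.4020, -0.4325, 0.7466, -0.5055]
V = J·q̇ = [0.5945, -0.1317, -0.1198, -0.4472, 0.2455, 1.5705]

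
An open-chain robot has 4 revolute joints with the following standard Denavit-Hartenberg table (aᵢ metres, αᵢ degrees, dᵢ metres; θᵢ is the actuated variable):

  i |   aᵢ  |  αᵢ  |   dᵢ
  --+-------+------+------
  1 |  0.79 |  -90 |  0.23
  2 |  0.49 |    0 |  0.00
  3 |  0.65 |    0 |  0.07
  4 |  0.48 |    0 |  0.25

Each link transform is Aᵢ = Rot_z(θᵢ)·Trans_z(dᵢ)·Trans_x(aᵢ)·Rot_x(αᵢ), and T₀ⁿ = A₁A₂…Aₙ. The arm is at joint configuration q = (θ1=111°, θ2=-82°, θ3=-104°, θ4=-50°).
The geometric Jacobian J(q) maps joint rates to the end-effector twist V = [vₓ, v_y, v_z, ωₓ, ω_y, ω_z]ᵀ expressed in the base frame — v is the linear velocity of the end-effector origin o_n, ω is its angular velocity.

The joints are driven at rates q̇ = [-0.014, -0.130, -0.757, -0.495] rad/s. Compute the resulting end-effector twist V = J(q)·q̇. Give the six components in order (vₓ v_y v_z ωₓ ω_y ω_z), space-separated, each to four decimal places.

o_n = [-0.2784, -0.1676, 0.2493]
J₁: ẑ×o_n = [0.1676, -0.2784, 0.0000], ω = ẑ
J2: z=[-0.9336, -0.3584, 0.0000] o=[-0.2831, 0.7375, 0.2300] → [-0.0069, 0.0181, 0.8467, -0.9336, -0.3584, 0.0000]
J3: z=[-0.9336, -0.3584, 0.0000] o=[-0.3075, 0.8012, 0.7152] → [0.1670, -0.4349, 0.9149, -0.9336, -0.3584, 0.0000]
J4: z=[-0.9336, -0.3584, 0.0000] o=[-0.1412, 0.1726, 0.6473] → [0.1426, -0.3715, 0.2684, -0.9336, -0.3584, 0.0000]
V = J·q̇ = [-0.1984, 0.5147, -0.9355, 1.2902, 0.4953, -0.0140]

-0.1984 0.5147 -0.9355 1.2902 0.4953 -0.0140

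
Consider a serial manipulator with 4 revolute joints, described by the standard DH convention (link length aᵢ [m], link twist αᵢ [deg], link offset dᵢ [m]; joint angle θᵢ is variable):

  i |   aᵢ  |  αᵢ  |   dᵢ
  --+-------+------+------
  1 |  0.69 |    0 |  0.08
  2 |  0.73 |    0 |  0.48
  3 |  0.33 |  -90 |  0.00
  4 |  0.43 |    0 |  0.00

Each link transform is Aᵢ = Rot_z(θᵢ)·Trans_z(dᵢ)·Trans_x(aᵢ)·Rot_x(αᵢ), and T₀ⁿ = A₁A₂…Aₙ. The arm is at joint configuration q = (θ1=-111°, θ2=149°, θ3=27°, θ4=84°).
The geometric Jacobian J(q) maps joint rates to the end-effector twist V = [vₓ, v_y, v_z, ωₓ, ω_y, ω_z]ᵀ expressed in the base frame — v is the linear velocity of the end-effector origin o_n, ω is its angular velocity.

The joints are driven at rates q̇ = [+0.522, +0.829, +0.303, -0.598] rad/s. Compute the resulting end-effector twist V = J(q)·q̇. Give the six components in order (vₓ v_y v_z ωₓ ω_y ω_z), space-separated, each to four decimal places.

-0.7249 1.1419 0.0269 0.5420 -0.2527 1.6540

o_n = [0.4864, 0.1451, 0.1324]
J₁: ẑ×o_n = [-0.1451, 0.4864, 0.0000], ω = ẑ
J2: z=[0.0000, 0.0000, 1.0000] o=[-0.2473, -0.6442, 0.0800] → [-0.7893, 0.7337, 0.0000, 0.0000, 0.0000, 1.0000]
J3: z=[0.0000, 0.0000, 1.0000] o=[0.3280, -0.1947, 0.5600] → [-0.3398, 0.1585, 0.0000, 0.0000, 0.0000, 1.0000]
J4: z=[-0.9063, 0.4226, 0.0000] o=[0.4674, 0.1043, 0.5600] → [-0.1807, -0.3876, -0.0449, -0.9063, 0.4226, 0.0000]
V = J·q̇ = [-0.7249, 1.1419, 0.0269, 0.5420, -0.2527, 1.6540]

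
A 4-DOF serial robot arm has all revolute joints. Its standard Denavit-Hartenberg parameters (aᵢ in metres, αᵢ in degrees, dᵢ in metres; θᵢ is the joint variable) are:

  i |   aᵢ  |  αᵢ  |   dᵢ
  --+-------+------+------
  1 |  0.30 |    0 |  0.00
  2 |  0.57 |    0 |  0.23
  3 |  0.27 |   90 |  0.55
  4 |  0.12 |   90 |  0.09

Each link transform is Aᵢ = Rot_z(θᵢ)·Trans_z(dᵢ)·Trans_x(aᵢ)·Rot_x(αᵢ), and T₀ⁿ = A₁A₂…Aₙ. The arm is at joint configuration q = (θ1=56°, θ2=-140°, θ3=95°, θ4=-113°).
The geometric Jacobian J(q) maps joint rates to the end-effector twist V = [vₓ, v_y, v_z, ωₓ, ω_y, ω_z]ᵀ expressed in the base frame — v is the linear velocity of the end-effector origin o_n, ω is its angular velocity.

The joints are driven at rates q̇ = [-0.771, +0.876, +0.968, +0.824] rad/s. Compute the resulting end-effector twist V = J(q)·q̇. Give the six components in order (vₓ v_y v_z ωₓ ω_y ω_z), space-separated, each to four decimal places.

o_n = [0.4635, -0.3639, 0.6695]
J₁: ẑ×o_n = [0.3639, 0.4635, -0.0000], ω = ẑ
J2: z=[0.0000, 0.0000, 1.0000] o=[0.1678, 0.2487, 0.0000] → [0.6127, 0.2958, -0.0000, 0.0000, 0.0000, 1.0000]
J3: z=[0.0000, 0.0000, 1.0000] o=[0.2273, -0.3182, 0.2300] → [0.0458, 0.2362, -0.0000, 0.0000, 0.0000, 1.0000]
J4: z=[0.1908, -0.9816, 0.0000] o=[0.4924, -0.2666, 0.7800] → [0.1084, 0.0211, -0.0469, 0.1908, -0.9816, 0.0000]
V = J·q̇ = [0.3897, 0.1477, -0.0386, 0.1572, -0.8089, 1.0730]

0.3897 0.1477 -0.0386 0.1572 -0.8089 1.0730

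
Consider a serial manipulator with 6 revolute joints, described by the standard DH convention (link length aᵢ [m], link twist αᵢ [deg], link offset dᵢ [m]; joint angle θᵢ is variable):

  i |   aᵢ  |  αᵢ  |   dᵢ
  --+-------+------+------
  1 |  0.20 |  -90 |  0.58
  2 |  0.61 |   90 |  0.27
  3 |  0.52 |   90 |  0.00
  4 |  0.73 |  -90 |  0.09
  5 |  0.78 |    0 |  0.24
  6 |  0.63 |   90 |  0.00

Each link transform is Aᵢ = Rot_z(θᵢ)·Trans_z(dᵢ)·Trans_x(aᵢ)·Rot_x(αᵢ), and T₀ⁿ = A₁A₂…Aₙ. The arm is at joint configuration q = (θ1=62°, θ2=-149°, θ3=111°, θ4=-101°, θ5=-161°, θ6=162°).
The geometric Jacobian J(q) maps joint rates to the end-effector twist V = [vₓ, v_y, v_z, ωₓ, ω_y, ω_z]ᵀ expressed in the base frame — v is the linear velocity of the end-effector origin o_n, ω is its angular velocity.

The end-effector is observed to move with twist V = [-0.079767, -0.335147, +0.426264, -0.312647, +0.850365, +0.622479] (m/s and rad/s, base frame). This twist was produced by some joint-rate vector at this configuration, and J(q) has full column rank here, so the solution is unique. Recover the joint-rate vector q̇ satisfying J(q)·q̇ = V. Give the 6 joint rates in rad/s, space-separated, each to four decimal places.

o_n = [-0.8947, 0.4129, 1.4997]
J₁: ẑ×o_n = [-0.4129, -0.8947, 0.0000], ω = ẑ
J2: z=[-0.8829, 0.4695, 0.0000] o=[0.0939, 0.1766, 0.5800] → [0.4318, 0.8120, 0.2554, -0.8829, 0.4695, 0.0000]
J3: z=[-0.2418, -0.4548, -0.8572] o=[-0.3900, -0.1583, 0.8942] → [0.2143, 0.5791, -0.3677, -0.2418, -0.4548, -0.8572]
J4: z=[-0.6921, -0.5383, 0.4808] o=[-0.7436, 0.2106, 0.7982] → [-0.4749, 0.4129, -0.2214, -0.6921, -0.5383, 0.4808]
J5: z=[-0.6215, 0.7832, -0.0176] o=[-0.5379, 0.3892, 1.4814] → [0.0147, 0.0176, 0.2647, -0.6215, 0.7832, -0.0176]
J6: z=[-0.6215, 0.7832, -0.0176] o=[-1.1336, 0.2111, 0.9528] → [0.4319, 0.3357, -0.3125, -0.6215, 0.7832, -0.0176]
q̇ = J⁺·V = [0.0800, 0.1380, -0.6620, -0.0300, 0.5680, 0.0300]

0.0800 0.1380 -0.6620 -0.0300 0.5680 0.0300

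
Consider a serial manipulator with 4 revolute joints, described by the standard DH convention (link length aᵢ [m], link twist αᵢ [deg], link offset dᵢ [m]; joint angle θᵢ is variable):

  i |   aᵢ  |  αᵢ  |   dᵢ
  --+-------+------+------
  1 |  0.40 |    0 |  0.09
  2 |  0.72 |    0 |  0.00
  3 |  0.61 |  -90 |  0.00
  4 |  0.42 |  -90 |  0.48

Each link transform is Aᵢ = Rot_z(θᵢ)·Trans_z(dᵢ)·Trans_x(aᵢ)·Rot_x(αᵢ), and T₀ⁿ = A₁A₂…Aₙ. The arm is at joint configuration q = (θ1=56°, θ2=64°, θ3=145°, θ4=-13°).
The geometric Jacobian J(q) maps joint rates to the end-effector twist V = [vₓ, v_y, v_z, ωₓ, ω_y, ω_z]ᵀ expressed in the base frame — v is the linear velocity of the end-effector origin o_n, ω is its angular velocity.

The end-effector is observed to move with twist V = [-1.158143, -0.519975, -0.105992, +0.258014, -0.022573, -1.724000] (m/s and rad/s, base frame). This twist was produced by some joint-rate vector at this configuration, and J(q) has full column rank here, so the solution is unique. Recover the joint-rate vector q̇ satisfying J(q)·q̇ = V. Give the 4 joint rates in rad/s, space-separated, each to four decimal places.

o_n = [0.2530, -0.1020, 0.1845]
J₁: ẑ×o_n = [0.1020, 0.2530, -0.0000], ω = ẑ
J2: z=[0.0000, 0.0000, 1.0000] o=[0.2237, 0.3316, 0.0900] → [0.4337, 0.0293, -0.0000, 0.0000, 0.0000, 1.0000]
J3: z=[0.0000, 0.0000, 1.0000] o=[-0.1363, 0.9552, 0.0900] → [1.0572, 0.3893, -0.0000, 0.0000, 0.0000, 1.0000]
J4: z=[0.9962, -0.0872, 0.0000] o=[-0.1895, 0.3475, 0.0900] → [-0.0082, -0.0941, -0.4092, 0.9962, -0.0872, 0.0000]
q̇ = J⁺·V = [-0.5040, -0.2970, -0.9230, 0.2590]

-0.5040 -0.2970 -0.9230 0.2590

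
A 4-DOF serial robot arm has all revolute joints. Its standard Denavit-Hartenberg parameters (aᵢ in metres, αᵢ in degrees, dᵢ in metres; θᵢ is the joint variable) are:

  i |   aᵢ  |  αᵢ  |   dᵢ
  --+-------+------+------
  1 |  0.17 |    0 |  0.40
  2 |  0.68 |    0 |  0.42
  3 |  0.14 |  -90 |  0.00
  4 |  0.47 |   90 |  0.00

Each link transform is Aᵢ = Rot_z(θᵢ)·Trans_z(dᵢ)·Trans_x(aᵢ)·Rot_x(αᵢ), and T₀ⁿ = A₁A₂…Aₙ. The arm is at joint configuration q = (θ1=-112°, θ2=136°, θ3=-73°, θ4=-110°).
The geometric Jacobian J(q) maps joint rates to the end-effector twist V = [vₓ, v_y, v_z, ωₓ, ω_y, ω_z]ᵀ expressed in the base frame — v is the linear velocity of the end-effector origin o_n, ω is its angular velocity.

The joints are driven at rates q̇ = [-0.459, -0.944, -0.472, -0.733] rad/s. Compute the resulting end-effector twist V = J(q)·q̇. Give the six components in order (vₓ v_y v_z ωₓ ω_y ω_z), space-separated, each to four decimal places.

0.1327 -0.5725 -0.1178 -0.5532 -0.4809 -1.8750

o_n = [0.5439, 0.1346, 1.2617]
J₁: ẑ×o_n = [-0.1346, 0.5439, 0.0000], ω = ẑ
J2: z=[0.0000, 0.0000, 1.0000] o=[-0.0637, -0.1576, 0.4000] → [-0.2922, 0.6076, 0.0000, 0.0000, 0.0000, 1.0000]
J3: z=[0.0000, 0.0000, 1.0000] o=[0.5575, 0.1190, 0.8200] → [-0.0157, -0.0136, 0.0000, 0.0000, 0.0000, 1.0000]
J4: z=[0.7547, 0.6561, 0.0000] o=[0.6494, 0.0133, 0.8200] → [0.2898, -0.3333, 0.1607, 0.7547, 0.6561, 0.0000]
V = J·q̇ = [0.1327, -0.5725, -0.1178, -0.5532, -0.4809, -1.8750]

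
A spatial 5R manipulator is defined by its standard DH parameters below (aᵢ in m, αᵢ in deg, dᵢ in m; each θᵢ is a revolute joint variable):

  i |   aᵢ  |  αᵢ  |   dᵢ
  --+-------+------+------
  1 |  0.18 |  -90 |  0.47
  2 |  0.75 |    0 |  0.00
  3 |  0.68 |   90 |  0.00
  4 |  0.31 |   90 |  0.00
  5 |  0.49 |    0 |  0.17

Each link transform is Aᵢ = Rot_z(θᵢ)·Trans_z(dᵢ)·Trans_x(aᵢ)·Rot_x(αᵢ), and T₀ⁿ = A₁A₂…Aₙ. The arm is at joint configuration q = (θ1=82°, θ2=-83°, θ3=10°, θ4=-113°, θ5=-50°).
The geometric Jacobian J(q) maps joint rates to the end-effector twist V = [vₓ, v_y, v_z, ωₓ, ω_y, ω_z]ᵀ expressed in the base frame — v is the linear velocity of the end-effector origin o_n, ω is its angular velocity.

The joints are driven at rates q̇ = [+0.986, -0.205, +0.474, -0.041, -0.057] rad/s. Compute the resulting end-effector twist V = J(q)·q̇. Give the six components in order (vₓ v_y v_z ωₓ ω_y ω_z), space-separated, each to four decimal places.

-0.6746 0.5038 -0.1170 -0.2367 0.0884 1.0242

o_n = [0.6030, 0.6343, 1.3718]
J₁: ẑ×o_n = [-0.6343, 0.6030, 0.0000], ω = ẑ
J2: z=[-0.9903, 0.1392, 0.0000] o=[0.0251, 0.1782, 0.4700] → [0.1255, 0.8930, -0.5320, -0.9903, 0.1392, 0.0000]
J3: z=[-0.9903, 0.1392, 0.0000] o=[0.0378, 0.2688, 1.2144] → [0.0219, 0.1558, -0.4406, -0.9903, 0.1392, 0.0000]
J4: z=[-0.1331, -0.9470, 0.2924] o=[0.0654, 0.4656, 1.8647] → [0.4175, 0.0916, 0.4866, -0.1331, -0.9470, 0.2924]
J5: z=[-0.4244, -0.2121, -0.8803] o=[0.3431, 0.3909, 1.7489] → [0.2943, -0.3888, -0.0482, -0.4244, -0.2121, -0.8803]
V = J·q̇ = [-0.6746, 0.5038, -0.1170, -0.2367, 0.0884, 1.0242]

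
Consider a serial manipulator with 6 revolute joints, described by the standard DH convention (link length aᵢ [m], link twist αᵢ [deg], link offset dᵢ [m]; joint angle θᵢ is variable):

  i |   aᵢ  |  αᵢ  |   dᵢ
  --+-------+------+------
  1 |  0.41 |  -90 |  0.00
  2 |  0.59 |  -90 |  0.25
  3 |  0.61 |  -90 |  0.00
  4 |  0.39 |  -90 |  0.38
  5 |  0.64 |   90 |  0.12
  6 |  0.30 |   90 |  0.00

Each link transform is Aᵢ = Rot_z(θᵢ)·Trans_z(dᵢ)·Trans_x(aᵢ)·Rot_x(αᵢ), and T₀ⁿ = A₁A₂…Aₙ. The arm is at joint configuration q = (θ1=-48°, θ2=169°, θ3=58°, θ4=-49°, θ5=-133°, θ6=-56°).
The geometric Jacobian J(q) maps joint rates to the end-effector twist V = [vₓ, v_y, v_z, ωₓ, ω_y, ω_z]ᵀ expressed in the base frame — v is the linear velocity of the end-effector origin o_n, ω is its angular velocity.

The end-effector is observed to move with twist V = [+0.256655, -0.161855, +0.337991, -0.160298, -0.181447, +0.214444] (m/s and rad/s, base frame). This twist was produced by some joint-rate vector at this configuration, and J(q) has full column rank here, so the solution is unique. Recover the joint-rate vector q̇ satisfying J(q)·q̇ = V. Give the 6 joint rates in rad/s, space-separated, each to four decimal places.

o_n = [-0.1627, -0.7307, -0.0330]
J₁: ẑ×o_n = [0.7307, -0.1627, 0.0000], ω = ẑ
J2: z=[0.7431, 0.6691, 0.0000] o=[0.2743, -0.3047, 0.0000] → [-0.0221, 0.0245, -0.0241, 0.7431, 0.6691, 0.0000]
J3: z=[-0.1277, 0.1418, 0.9816] o=[0.0726, 0.2930, -0.1126] → [1.0162, -0.2208, 0.1641, -0.1277, 0.1418, 0.9816]
J4: z=[0.1632, -0.9732, 0.1618] o=[-0.5242, 0.1827, -0.1743] → [0.0103, 0.0354, 0.2027, 0.1632, -0.9732, 0.1618]
J5: z=[-0.6546, -0.2295, -0.7203] o=[-0.7500, -0.1917, 0.1503] → [-0.3462, -0.5430, 0.4876, -0.6546, -0.2295, -0.7203]
J6: z=[0.4286, 0.6723, -0.6037] o=[-0.4300, -0.6697, -0.1548] → [0.0451, -0.2136, -0.2058, 0.4286, 0.6723, -0.6037]
q̇ = J⁺·V = [-0.4400, 0.2490, 0.6790, 0.2130, 0.2800, -0.2570]

-0.4400 0.2490 0.6790 0.2130 0.2800 -0.2570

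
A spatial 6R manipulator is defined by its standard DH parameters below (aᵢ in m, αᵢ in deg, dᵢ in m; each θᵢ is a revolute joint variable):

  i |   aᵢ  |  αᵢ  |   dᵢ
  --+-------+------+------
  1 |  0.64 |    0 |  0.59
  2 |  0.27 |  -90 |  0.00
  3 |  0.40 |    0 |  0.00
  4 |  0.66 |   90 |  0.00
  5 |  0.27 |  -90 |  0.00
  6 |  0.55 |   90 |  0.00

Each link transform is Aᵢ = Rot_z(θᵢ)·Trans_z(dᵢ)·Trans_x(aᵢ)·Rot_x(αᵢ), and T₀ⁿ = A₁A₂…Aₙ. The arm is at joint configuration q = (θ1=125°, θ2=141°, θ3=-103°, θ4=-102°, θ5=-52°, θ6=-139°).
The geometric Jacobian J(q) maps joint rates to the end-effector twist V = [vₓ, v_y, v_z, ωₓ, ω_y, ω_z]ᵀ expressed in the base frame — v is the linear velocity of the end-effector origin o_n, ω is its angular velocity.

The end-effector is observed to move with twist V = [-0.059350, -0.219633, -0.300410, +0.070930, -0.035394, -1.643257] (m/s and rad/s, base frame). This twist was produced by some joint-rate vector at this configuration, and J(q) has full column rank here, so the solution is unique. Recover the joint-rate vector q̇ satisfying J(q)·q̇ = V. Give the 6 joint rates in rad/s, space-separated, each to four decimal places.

o_n = [-0.2402, 0.7005, 0.4115]
J₁: ẑ×o_n = [-0.7005, -0.2402, 0.0000], ω = ẑ
J2: z=[0.0000, 0.0000, 1.0000] o=[-0.3671, 0.5243, 0.5900] → [-0.1763, 0.1269, 0.0000, 0.0000, 0.0000, 1.0000]
J3: z=[0.9976, -0.0698, 0.0000] o=[-0.3859, 0.2549, 0.5900] → [0.0124, 0.1780, 0.4547, 0.9976, -0.0698, 0.0000]
J4: z=[0.9976, -0.0698, 0.0000] o=[-0.3796, 0.3447, 0.9797] → [0.0396, 0.5668, 0.3647, 0.9976, -0.0698, 0.0000]
J5: z=[-0.0295, -0.4216, -0.9063] o=[-0.3379, 0.9414, 0.7008] → [-0.0963, -0.0971, 0.0483, -0.0295, -0.4216, -0.9063]
J6: z=[0.6640, 0.6695, -0.3330] o=[-0.5397, 1.1065, 0.6306] → [-0.2818, 0.0457, -0.4701, 0.6640, 0.6695, -0.3330]
q̇ = J⁺·V = [-0.1820, -0.3930, -0.0090, -0.2490, 0.9810, 0.5380]

-0.1820 -0.3930 -0.0090 -0.2490 0.9810 0.5380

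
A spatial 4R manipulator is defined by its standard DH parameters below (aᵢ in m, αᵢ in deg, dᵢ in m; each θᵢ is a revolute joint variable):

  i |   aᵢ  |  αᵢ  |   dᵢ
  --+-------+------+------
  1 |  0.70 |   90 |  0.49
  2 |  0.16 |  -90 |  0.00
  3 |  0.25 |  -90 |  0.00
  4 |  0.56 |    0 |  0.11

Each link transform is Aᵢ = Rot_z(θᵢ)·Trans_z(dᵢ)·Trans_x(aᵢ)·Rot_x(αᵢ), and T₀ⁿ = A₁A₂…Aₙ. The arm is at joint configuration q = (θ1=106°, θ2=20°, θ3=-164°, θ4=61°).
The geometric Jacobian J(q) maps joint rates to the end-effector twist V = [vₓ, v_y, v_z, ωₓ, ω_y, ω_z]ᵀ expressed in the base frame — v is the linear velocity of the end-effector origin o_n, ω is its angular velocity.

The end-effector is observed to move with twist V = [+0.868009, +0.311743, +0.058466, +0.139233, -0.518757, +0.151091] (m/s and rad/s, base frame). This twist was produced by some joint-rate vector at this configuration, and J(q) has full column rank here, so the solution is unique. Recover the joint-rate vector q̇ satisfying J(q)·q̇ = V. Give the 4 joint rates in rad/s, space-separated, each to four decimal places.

o_n = [0.0812, 0.6218, -0.0766]
J₁: ẑ×o_n = [-0.6218, 0.0812, 0.0000], ω = ẑ
J2: z=[0.9613, 0.2756, 0.0000] o=[-0.1929, 0.6729, 0.4900] → [-0.1562, 0.5447, -0.1247, 0.9613, 0.2756, 0.0000]
J3: z=[0.0943, -0.3288, 0.9397] o=[-0.2344, 0.8174, 0.5447] → [0.3881, 0.3552, 0.0853, 0.0943, -0.3288, 0.9397]
J4: z=[0.8526, 0.5139, 0.0943] o=[-0.1059, 0.6193, 0.4625] → [-0.2773, 0.4773, -0.0941, 0.8526, 0.5139, 0.0943]
q̇ = J⁺·V = [-0.6410, 0.8060, 0.9280, -0.8480]

-0.6410 0.8060 0.9280 -0.8480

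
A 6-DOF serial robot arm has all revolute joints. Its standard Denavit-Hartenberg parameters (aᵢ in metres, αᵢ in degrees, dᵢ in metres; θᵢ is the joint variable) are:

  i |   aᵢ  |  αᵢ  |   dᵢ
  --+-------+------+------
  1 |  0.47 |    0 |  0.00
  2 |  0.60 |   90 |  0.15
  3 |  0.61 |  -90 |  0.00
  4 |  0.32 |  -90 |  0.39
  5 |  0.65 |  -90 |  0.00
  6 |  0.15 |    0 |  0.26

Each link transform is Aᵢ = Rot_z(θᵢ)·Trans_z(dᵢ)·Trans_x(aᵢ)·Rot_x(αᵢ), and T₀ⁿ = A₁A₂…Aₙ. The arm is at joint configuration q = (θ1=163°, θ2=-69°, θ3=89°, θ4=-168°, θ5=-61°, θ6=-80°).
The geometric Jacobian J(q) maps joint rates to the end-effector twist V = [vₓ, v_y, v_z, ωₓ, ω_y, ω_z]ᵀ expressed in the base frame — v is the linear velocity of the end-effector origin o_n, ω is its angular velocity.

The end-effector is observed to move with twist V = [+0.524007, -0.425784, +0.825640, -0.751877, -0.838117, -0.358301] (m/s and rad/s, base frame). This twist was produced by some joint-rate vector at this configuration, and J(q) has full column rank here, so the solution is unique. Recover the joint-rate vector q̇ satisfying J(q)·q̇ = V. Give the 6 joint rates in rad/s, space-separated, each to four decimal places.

o_n = [-0.1058, -0.0980, -0.0504]
J₁: ẑ×o_n = [0.0980, -0.1058, 0.0000], ω = ẑ
J2: z=[0.0000, 0.0000, 1.0000] o=[-0.4495, 0.1374, 0.0000] → [0.2355, 0.3437, -0.0000, 0.0000, 0.0000, 1.0000]
J3: z=[0.9976, 0.0698, 0.0000] o=[-0.4913, 0.7360, 0.1500] → [-0.0140, 0.1999, -0.8589, 0.9976, 0.0698, 0.0000]
J4: z=[0.0697, -0.9974, 0.0175] o=[-0.4921, 0.7466, 0.7599] → [0.8229, 0.0633, 0.3264, 0.0697, -0.9974, 0.0175]
J5: z=[0.9755, 0.0719, 0.2079] o=[-0.3981, 0.3568, 0.4538] → [0.0583, 0.5525, -0.4647, 0.9755, 0.0719, 0.2079]
J6: z=[0.1486, 0.4813, -0.8638] o=[-0.2927, -0.2111, 0.1555] → [-0.0015, -0.1309, -0.0732, 0.1486, 0.4813, -0.8638]
q̇ = J⁺·V = [0.2040, -0.5210, -0.4910, 0.7760, -0.3220, -0.0140]

0.2040 -0.5210 -0.4910 0.7760 -0.3220 -0.0140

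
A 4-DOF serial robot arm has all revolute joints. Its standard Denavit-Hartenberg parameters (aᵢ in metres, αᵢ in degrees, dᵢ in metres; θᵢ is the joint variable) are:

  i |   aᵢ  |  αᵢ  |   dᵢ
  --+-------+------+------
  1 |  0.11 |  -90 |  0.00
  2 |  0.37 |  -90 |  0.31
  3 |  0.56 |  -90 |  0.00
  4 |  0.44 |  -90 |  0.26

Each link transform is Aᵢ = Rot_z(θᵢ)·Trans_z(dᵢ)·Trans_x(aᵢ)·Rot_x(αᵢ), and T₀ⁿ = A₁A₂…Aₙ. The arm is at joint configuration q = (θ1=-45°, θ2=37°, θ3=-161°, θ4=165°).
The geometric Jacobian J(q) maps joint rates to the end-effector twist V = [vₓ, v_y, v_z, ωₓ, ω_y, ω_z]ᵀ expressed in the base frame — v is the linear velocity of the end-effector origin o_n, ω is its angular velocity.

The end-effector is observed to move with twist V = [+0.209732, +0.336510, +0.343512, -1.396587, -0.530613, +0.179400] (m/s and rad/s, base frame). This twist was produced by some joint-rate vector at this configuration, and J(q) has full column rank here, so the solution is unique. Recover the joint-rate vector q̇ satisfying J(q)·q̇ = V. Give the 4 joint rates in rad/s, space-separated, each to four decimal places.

o_n = [0.7350, 0.1132, -0.1059]
J₁: ẑ×o_n = [-0.1132, 0.7350, 0.0000], ω = ẑ
J2: z=[0.7071, 0.7071, 0.0000] o=[0.0778, -0.0778, 0.0000] → [-0.0748, 0.0748, -0.3297, 0.7071, 0.7071, 0.0000]
J3: z=[-0.4255, 0.4255, -0.7986] o=[0.5059, -0.0675, -0.2227] → [0.1940, -0.1332, -0.1744, -0.4255, 0.4255, -0.7986]
J4: z=[0.8524, 0.4847, -0.1959] o=[0.3358, 0.3604, 0.0960] → [-0.1463, 0.0938, -0.4042, 0.8524, 0.4847, -0.1959]
q̇ = J⁺·V = [0.7610, -0.9590, 0.8330, -0.4270]

0.7610 -0.9590 0.8330 -0.4270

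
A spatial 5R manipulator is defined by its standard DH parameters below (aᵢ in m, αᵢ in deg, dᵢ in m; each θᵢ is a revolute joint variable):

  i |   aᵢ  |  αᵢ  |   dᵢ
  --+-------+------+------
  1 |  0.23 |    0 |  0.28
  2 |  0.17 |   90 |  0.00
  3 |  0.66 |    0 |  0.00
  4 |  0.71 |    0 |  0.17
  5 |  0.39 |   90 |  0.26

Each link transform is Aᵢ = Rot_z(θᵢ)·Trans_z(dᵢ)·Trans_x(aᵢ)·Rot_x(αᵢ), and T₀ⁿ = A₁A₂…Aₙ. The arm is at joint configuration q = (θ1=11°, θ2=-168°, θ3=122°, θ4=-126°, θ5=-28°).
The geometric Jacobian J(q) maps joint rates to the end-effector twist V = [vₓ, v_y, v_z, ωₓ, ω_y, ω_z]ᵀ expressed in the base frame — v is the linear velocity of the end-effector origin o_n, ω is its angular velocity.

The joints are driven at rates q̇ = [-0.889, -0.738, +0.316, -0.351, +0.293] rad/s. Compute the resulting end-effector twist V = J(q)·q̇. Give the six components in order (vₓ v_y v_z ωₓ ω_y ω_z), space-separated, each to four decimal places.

o_n = [-0.7332, 0.1040, 0.5835]
J₁: ẑ×o_n = [-0.1040, -0.7332, 0.0000], ω = ẑ
J2: z=[0.0000, 0.0000, 1.0000] o=[0.2258, 0.0439, 0.2800] → [-0.0601, -0.9590, 0.0000, 0.0000, 0.0000, 1.0000]
J3: z=[-0.3907, 0.9205, 0.0000] o=[0.0693, -0.0225, 0.2800] → [0.2794, 0.1186, 0.6893, -0.3907, 0.9205, 0.0000]
J4: z=[-0.3907, 0.9205, 0.0000] o=[0.3912, 0.1141, 0.8397] → [-0.2358, -0.1001, 1.0390, -0.3907, 0.9205, 0.0000]
J5: z=[-0.3907, 0.9205, 0.0000] o=[-0.3272, -0.0061, 0.7902] → [-0.1902, -0.0808, 0.3307, -0.3907, 0.9205, 0.0000]
V = J·q̇ = [0.2521, 1.4085, -0.0500, -0.1008, 0.2375, -1.6270]

0.2521 1.4085 -0.0500 -0.1008 0.2375 -1.6270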